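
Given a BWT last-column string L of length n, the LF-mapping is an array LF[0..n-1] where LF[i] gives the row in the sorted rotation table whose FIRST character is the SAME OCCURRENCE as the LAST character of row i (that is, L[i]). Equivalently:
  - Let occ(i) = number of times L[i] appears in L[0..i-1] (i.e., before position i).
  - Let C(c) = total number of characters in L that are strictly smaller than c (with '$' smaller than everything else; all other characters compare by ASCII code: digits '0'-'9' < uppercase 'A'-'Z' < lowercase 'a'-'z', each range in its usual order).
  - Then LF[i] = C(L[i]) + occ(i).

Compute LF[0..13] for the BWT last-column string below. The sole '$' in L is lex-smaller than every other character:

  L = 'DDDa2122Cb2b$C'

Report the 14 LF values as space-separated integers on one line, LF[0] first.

Char counts: '$':1, '1':1, '2':4, 'C':2, 'D':3, 'a':1, 'b':2
C (first-col start): C('$')=0, C('1')=1, C('2')=2, C('C')=6, C('D')=8, C('a')=11, C('b')=12
L[0]='D': occ=0, LF[0]=C('D')+0=8+0=8
L[1]='D': occ=1, LF[1]=C('D')+1=8+1=9
L[2]='D': occ=2, LF[2]=C('D')+2=8+2=10
L[3]='a': occ=0, LF[3]=C('a')+0=11+0=11
L[4]='2': occ=0, LF[4]=C('2')+0=2+0=2
L[5]='1': occ=0, LF[5]=C('1')+0=1+0=1
L[6]='2': occ=1, LF[6]=C('2')+1=2+1=3
L[7]='2': occ=2, LF[7]=C('2')+2=2+2=4
L[8]='C': occ=0, LF[8]=C('C')+0=6+0=6
L[9]='b': occ=0, LF[9]=C('b')+0=12+0=12
L[10]='2': occ=3, LF[10]=C('2')+3=2+3=5
L[11]='b': occ=1, LF[11]=C('b')+1=12+1=13
L[12]='$': occ=0, LF[12]=C('$')+0=0+0=0
L[13]='C': occ=1, LF[13]=C('C')+1=6+1=7

Answer: 8 9 10 11 2 1 3 4 6 12 5 13 0 7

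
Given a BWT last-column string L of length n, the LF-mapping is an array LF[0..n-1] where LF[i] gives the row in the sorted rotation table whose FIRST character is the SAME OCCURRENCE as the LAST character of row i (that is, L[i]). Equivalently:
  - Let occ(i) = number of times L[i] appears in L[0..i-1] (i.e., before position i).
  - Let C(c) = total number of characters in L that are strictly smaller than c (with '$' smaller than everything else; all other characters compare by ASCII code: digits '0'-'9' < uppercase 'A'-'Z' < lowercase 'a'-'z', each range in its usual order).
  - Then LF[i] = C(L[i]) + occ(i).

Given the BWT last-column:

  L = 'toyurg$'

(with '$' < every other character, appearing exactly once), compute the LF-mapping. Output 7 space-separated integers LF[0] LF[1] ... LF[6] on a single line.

Answer: 4 2 6 5 3 1 0

Derivation:
Char counts: '$':1, 'g':1, 'o':1, 'r':1, 't':1, 'u':1, 'y':1
C (first-col start): C('$')=0, C('g')=1, C('o')=2, C('r')=3, C('t')=4, C('u')=5, C('y')=6
L[0]='t': occ=0, LF[0]=C('t')+0=4+0=4
L[1]='o': occ=0, LF[1]=C('o')+0=2+0=2
L[2]='y': occ=0, LF[2]=C('y')+0=6+0=6
L[3]='u': occ=0, LF[3]=C('u')+0=5+0=5
L[4]='r': occ=0, LF[4]=C('r')+0=3+0=3
L[5]='g': occ=0, LF[5]=C('g')+0=1+0=1
L[6]='$': occ=0, LF[6]=C('$')+0=0+0=0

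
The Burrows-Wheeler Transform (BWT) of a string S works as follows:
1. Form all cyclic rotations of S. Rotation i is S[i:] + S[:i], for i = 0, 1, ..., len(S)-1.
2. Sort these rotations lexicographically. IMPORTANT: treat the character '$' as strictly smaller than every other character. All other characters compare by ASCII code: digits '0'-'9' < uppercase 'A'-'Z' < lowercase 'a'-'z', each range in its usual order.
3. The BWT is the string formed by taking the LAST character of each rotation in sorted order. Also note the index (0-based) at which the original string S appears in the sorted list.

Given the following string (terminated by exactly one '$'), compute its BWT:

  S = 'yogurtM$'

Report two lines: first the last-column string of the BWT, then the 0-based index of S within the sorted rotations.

Answer: Mtoyurg$
7

Derivation:
All 8 rotations (rotation i = S[i:]+S[:i]):
  rot[0] = yogurtM$
  rot[1] = ogurtM$y
  rot[2] = gurtM$yo
  rot[3] = urtM$yog
  rot[4] = rtM$yogu
  rot[5] = tM$yogur
  rot[6] = M$yogurt
  rot[7] = $yogurtM
Sorted (with $ < everything):
  sorted[0] = $yogurtM  (last char: 'M')
  sorted[1] = M$yogurt  (last char: 't')
  sorted[2] = gurtM$yo  (last char: 'o')
  sorted[3] = ogurtM$y  (last char: 'y')
  sorted[4] = rtM$yogu  (last char: 'u')
  sorted[5] = tM$yogur  (last char: 'r')
  sorted[6] = urtM$yog  (last char: 'g')
  sorted[7] = yogurtM$  (last char: '$')
Last column: Mtoyurg$
Original string S is at sorted index 7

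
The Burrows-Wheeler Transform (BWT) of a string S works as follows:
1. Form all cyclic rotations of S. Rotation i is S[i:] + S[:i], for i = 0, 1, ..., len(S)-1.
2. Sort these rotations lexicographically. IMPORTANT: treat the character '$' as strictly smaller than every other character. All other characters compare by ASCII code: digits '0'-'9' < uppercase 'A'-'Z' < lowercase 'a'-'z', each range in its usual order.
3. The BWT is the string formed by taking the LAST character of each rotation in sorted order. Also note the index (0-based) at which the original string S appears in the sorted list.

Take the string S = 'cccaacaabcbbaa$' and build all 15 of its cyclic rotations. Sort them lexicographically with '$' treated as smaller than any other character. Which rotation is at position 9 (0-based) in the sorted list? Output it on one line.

All 15 rotations (rotation i = S[i:]+S[:i]):
  rot[0] = cccaacaabcbbaa$
  rot[1] = ccaacaabcbbaa$c
  rot[2] = caacaabcbbaa$cc
  rot[3] = aacaabcbbaa$ccc
  rot[4] = acaabcbbaa$ccca
  rot[5] = caabcbbaa$cccaa
  rot[6] = aabcbbaa$cccaac
  rot[7] = abcbbaa$cccaaca
  rot[8] = bcbbaa$cccaacaa
  rot[9] = cbbaa$cccaacaab
  rot[10] = bbaa$cccaacaabc
  rot[11] = baa$cccaacaabcb
  rot[12] = aa$cccaacaabcbb
  rot[13] = a$cccaacaabcbba
  rot[14] = $cccaacaabcbbaa
Sorted (with $ < everything):
  sorted[0] = $cccaacaabcbbaa
  sorted[1] = a$cccaacaabcbba
  sorted[2] = aa$cccaacaabcbb
  sorted[3] = aabcbbaa$cccaac
  sorted[4] = aacaabcbbaa$ccc
  sorted[5] = abcbbaa$cccaaca
  sorted[6] = acaabcbbaa$ccca
  sorted[7] = baa$cccaacaabcb
  sorted[8] = bbaa$cccaacaabc
  sorted[9] = bcbbaa$cccaacaa
  sorted[10] = caabcbbaa$cccaa
  sorted[11] = caacaabcbbaa$cc
  sorted[12] = cbbaa$cccaacaab
  sorted[13] = ccaacaabcbbaa$c
  sorted[14] = cccaacaabcbbaa$
sorted[9] = bcbbaa$cccaacaa

Answer: bcbbaa$cccaacaa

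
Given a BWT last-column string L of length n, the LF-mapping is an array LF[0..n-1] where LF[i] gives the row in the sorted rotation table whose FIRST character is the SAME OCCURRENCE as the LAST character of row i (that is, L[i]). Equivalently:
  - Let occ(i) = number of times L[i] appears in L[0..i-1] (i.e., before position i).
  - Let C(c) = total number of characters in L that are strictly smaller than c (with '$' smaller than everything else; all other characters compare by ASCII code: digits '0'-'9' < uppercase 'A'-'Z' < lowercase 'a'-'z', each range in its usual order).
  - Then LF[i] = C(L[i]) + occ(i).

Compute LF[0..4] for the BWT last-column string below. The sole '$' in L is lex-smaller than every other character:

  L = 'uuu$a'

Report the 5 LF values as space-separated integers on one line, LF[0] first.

Answer: 2 3 4 0 1

Derivation:
Char counts: '$':1, 'a':1, 'u':3
C (first-col start): C('$')=0, C('a')=1, C('u')=2
L[0]='u': occ=0, LF[0]=C('u')+0=2+0=2
L[1]='u': occ=1, LF[1]=C('u')+1=2+1=3
L[2]='u': occ=2, LF[2]=C('u')+2=2+2=4
L[3]='$': occ=0, LF[3]=C('$')+0=0+0=0
L[4]='a': occ=0, LF[4]=C('a')+0=1+0=1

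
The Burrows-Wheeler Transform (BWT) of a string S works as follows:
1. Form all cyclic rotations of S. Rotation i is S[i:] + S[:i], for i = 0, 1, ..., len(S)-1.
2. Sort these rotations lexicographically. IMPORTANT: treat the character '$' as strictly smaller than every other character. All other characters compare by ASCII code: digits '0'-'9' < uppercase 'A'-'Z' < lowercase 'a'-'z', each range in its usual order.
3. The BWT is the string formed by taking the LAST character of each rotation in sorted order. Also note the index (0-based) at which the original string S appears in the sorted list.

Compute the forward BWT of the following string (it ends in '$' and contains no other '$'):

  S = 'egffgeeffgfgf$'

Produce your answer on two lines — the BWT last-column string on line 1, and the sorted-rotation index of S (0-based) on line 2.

Answer: fge$ggefgfffef
3

Derivation:
All 14 rotations (rotation i = S[i:]+S[:i]):
  rot[0] = egffgeeffgfgf$
  rot[1] = gffgeeffgfgf$e
  rot[2] = ffgeeffgfgf$eg
  rot[3] = fgeeffgfgf$egf
  rot[4] = geeffgfgf$egff
  rot[5] = eeffgfgf$egffg
  rot[6] = effgfgf$egffge
  rot[7] = ffgfgf$egffgee
  rot[8] = fgfgf$egffgeef
  rot[9] = gfgf$egffgeeff
  rot[10] = fgf$egffgeeffg
  rot[11] = gf$egffgeeffgf
  rot[12] = f$egffgeeffgfg
  rot[13] = $egffgeeffgfgf
Sorted (with $ < everything):
  sorted[0] = $egffgeeffgfgf  (last char: 'f')
  sorted[1] = eeffgfgf$egffg  (last char: 'g')
  sorted[2] = effgfgf$egffge  (last char: 'e')
  sorted[3] = egffgeeffgfgf$  (last char: '$')
  sorted[4] = f$egffgeeffgfg  (last char: 'g')
  sorted[5] = ffgeeffgfgf$eg  (last char: 'g')
  sorted[6] = ffgfgf$egffgee  (last char: 'e')
  sorted[7] = fgeeffgfgf$egf  (last char: 'f')
  sorted[8] = fgf$egffgeeffg  (last char: 'g')
  sorted[9] = fgfgf$egffgeef  (last char: 'f')
  sorted[10] = geeffgfgf$egff  (last char: 'f')
  sorted[11] = gf$egffgeeffgf  (last char: 'f')
  sorted[12] = gffgeeffgfgf$e  (last char: 'e')
  sorted[13] = gfgf$egffgeeff  (last char: 'f')
Last column: fge$ggefgfffef
Original string S is at sorted index 3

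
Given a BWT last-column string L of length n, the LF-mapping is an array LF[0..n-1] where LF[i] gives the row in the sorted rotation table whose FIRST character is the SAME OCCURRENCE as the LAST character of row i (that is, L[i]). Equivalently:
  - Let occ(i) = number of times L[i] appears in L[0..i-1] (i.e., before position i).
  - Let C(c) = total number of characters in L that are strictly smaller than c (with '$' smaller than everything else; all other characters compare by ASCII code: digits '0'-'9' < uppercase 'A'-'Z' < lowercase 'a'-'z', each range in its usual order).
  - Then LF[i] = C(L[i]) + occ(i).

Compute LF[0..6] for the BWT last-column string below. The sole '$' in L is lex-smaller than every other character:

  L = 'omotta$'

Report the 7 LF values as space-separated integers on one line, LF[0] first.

Answer: 3 2 4 5 6 1 0

Derivation:
Char counts: '$':1, 'a':1, 'm':1, 'o':2, 't':2
C (first-col start): C('$')=0, C('a')=1, C('m')=2, C('o')=3, C('t')=5
L[0]='o': occ=0, LF[0]=C('o')+0=3+0=3
L[1]='m': occ=0, LF[1]=C('m')+0=2+0=2
L[2]='o': occ=1, LF[2]=C('o')+1=3+1=4
L[3]='t': occ=0, LF[3]=C('t')+0=5+0=5
L[4]='t': occ=1, LF[4]=C('t')+1=5+1=6
L[5]='a': occ=0, LF[5]=C('a')+0=1+0=1
L[6]='$': occ=0, LF[6]=C('$')+0=0+0=0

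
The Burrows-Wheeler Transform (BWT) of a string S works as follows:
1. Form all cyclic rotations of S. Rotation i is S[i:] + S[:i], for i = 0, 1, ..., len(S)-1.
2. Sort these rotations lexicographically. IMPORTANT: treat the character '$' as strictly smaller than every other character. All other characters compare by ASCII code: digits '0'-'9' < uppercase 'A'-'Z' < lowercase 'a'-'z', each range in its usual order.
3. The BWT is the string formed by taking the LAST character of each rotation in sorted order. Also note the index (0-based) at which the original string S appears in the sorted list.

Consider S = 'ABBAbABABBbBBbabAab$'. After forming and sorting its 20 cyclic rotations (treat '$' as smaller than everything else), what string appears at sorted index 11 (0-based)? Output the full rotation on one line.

All 20 rotations (rotation i = S[i:]+S[:i]):
  rot[0] = ABBAbABABBbBBbabAab$
  rot[1] = BBAbABABBbBBbabAab$A
  rot[2] = BAbABABBbBBbabAab$AB
  rot[3] = AbABABBbBBbabAab$ABB
  rot[4] = bABABBbBBbabAab$ABBA
  rot[5] = ABABBbBBbabAab$ABBAb
  rot[6] = BABBbBBbabAab$ABBAbA
  rot[7] = ABBbBBbabAab$ABBAbAB
  rot[8] = BBbBBbabAab$ABBAbABA
  rot[9] = BbBBbabAab$ABBAbABAB
  rot[10] = bBBbabAab$ABBAbABABB
  rot[11] = BBbabAab$ABBAbABABBb
  rot[12] = BbabAab$ABBAbABABBbB
  rot[13] = babAab$ABBAbABABBbBB
  rot[14] = abAab$ABBAbABABBbBBb
  rot[15] = bAab$ABBAbABABBbBBba
  rot[16] = Aab$ABBAbABABBbBBbab
  rot[17] = ab$ABBAbABABBbBBbabA
  rot[18] = b$ABBAbABABBbBBbabAa
  rot[19] = $ABBAbABABBbBBbabAab
Sorted (with $ < everything):
  sorted[0] = $ABBAbABABBbBBbabAab
  sorted[1] = ABABBbBBbabAab$ABBAb
  sorted[2] = ABBAbABABBbBBbabAab$
  sorted[3] = ABBbBBbabAab$ABBAbAB
  sorted[4] = Aab$ABBAbABABBbBBbab
  sorted[5] = AbABABBbBBbabAab$ABB
  sorted[6] = BABBbBBbabAab$ABBAbA
  sorted[7] = BAbABABBbBBbabAab$AB
  sorted[8] = BBAbABABBbBBbabAab$A
  sorted[9] = BBbBBbabAab$ABBAbABA
  sorted[10] = BBbabAab$ABBAbABABBb
  sorted[11] = BbBBbabAab$ABBAbABAB
  sorted[12] = BbabAab$ABBAbABABBbB
  sorted[13] = ab$ABBAbABABBbBBbabA
  sorted[14] = abAab$ABBAbABABBbBBb
  sorted[15] = b$ABBAbABABBbBBbabAa
  sorted[16] = bABABBbBBbabAab$ABBA
  sorted[17] = bAab$ABBAbABABBbBBba
  sorted[18] = bBBbabAab$ABBAbABABB
  sorted[19] = babAab$ABBAbABABBbBB
sorted[11] = BbBBbabAab$ABBAbABAB

Answer: BbBBbabAab$ABBAbABAB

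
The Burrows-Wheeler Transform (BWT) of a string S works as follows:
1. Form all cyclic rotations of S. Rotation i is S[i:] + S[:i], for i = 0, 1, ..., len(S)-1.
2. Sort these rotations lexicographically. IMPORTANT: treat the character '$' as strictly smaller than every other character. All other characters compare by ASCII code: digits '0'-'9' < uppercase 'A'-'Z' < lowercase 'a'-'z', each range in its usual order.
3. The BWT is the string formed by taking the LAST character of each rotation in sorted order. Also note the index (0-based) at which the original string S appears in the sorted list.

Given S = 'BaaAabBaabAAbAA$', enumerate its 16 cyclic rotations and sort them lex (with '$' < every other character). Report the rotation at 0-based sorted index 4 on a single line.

Answer: AabBaabAAbAA$Baa

Derivation:
All 16 rotations (rotation i = S[i:]+S[:i]):
  rot[0] = BaaAabBaabAAbAA$
  rot[1] = aaAabBaabAAbAA$B
  rot[2] = aAabBaabAAbAA$Ba
  rot[3] = AabBaabAAbAA$Baa
  rot[4] = abBaabAAbAA$BaaA
  rot[5] = bBaabAAbAA$BaaAa
  rot[6] = BaabAAbAA$BaaAab
  rot[7] = aabAAbAA$BaaAabB
  rot[8] = abAAbAA$BaaAabBa
  rot[9] = bAAbAA$BaaAabBaa
  rot[10] = AAbAA$BaaAabBaab
  rot[11] = AbAA$BaaAabBaabA
  rot[12] = bAA$BaaAabBaabAA
  rot[13] = AA$BaaAabBaabAAb
  rot[14] = A$BaaAabBaabAAbA
  rot[15] = $BaaAabBaabAAbAA
Sorted (with $ < everything):
  sorted[0] = $BaaAabBaabAAbAA
  sorted[1] = A$BaaAabBaabAAbA
  sorted[2] = AA$BaaAabBaabAAb
  sorted[3] = AAbAA$BaaAabBaab
  sorted[4] = AabBaabAAbAA$Baa
  sorted[5] = AbAA$BaaAabBaabA
  sorted[6] = BaaAabBaabAAbAA$
  sorted[7] = BaabAAbAA$BaaAab
  sorted[8] = aAabBaabAAbAA$Ba
  sorted[9] = aaAabBaabAAbAA$B
  sorted[10] = aabAAbAA$BaaAabB
  sorted[11] = abAAbAA$BaaAabBa
  sorted[12] = abBaabAAbAA$BaaA
  sorted[13] = bAA$BaaAabBaabAA
  sorted[14] = bAAbAA$BaaAabBaa
  sorted[15] = bBaabAAbAA$BaaAa
sorted[4] = AabBaabAAbAA$Baa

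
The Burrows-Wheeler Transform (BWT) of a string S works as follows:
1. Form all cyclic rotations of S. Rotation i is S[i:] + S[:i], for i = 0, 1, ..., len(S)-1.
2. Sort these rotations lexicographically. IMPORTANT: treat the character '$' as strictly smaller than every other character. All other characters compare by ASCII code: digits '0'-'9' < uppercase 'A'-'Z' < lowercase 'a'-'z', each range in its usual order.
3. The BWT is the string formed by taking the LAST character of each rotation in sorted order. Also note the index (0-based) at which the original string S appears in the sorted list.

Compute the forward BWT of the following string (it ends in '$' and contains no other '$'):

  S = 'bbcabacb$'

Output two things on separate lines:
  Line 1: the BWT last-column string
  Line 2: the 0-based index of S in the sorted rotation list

All 9 rotations (rotation i = S[i:]+S[:i]):
  rot[0] = bbcabacb$
  rot[1] = bcabacb$b
  rot[2] = cabacb$bb
  rot[3] = abacb$bbc
  rot[4] = bacb$bbca
  rot[5] = acb$bbcab
  rot[6] = cb$bbcaba
  rot[7] = b$bbcabac
  rot[8] = $bbcabacb
Sorted (with $ < everything):
  sorted[0] = $bbcabacb  (last char: 'b')
  sorted[1] = abacb$bbc  (last char: 'c')
  sorted[2] = acb$bbcab  (last char: 'b')
  sorted[3] = b$bbcabac  (last char: 'c')
  sorted[4] = bacb$bbca  (last char: 'a')
  sorted[5] = bbcabacb$  (last char: '$')
  sorted[6] = bcabacb$b  (last char: 'b')
  sorted[7] = cabacb$bb  (last char: 'b')
  sorted[8] = cb$bbcaba  (last char: 'a')
Last column: bcbca$bba
Original string S is at sorted index 5

Answer: bcbca$bba
5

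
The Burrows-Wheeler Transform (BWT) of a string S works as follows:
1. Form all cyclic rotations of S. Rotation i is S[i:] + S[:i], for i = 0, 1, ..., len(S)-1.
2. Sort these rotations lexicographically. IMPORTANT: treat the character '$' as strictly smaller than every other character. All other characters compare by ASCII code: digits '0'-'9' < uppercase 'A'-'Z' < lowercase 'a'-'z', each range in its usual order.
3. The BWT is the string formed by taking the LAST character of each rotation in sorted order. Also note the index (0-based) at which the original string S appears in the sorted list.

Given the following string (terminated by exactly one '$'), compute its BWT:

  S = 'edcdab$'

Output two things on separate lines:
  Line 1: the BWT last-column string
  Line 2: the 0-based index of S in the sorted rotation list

All 7 rotations (rotation i = S[i:]+S[:i]):
  rot[0] = edcdab$
  rot[1] = dcdab$e
  rot[2] = cdab$ed
  rot[3] = dab$edc
  rot[4] = ab$edcd
  rot[5] = b$edcda
  rot[6] = $edcdab
Sorted (with $ < everything):
  sorted[0] = $edcdab  (last char: 'b')
  sorted[1] = ab$edcd  (last char: 'd')
  sorted[2] = b$edcda  (last char: 'a')
  sorted[3] = cdab$ed  (last char: 'd')
  sorted[4] = dab$edc  (last char: 'c')
  sorted[5] = dcdab$e  (last char: 'e')
  sorted[6] = edcdab$  (last char: '$')
Last column: bdadce$
Original string S is at sorted index 6

Answer: bdadce$
6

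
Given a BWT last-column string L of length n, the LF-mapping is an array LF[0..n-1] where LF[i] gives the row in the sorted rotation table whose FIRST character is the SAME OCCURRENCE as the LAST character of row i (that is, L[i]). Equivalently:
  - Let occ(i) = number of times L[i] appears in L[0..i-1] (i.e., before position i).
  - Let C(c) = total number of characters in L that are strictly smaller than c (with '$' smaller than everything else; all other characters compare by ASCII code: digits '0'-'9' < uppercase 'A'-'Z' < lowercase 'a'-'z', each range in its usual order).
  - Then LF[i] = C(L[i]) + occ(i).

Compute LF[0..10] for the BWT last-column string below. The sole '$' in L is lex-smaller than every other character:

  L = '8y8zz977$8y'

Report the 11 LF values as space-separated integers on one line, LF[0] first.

Answer: 3 7 4 9 10 6 1 2 0 5 8

Derivation:
Char counts: '$':1, '7':2, '8':3, '9':1, 'y':2, 'z':2
C (first-col start): C('$')=0, C('7')=1, C('8')=3, C('9')=6, C('y')=7, C('z')=9
L[0]='8': occ=0, LF[0]=C('8')+0=3+0=3
L[1]='y': occ=0, LF[1]=C('y')+0=7+0=7
L[2]='8': occ=1, LF[2]=C('8')+1=3+1=4
L[3]='z': occ=0, LF[3]=C('z')+0=9+0=9
L[4]='z': occ=1, LF[4]=C('z')+1=9+1=10
L[5]='9': occ=0, LF[5]=C('9')+0=6+0=6
L[6]='7': occ=0, LF[6]=C('7')+0=1+0=1
L[7]='7': occ=1, LF[7]=C('7')+1=1+1=2
L[8]='$': occ=0, LF[8]=C('$')+0=0+0=0
L[9]='8': occ=2, LF[9]=C('8')+2=3+2=5
L[10]='y': occ=1, LF[10]=C('y')+1=7+1=8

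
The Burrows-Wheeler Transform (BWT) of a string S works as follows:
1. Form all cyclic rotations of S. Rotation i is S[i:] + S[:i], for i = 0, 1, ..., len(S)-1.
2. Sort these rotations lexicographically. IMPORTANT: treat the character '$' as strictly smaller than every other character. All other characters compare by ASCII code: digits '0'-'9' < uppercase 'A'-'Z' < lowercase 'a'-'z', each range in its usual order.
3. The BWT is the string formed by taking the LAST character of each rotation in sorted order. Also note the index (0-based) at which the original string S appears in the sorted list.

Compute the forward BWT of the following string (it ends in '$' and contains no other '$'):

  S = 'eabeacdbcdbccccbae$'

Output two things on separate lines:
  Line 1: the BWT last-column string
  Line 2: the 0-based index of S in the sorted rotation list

All 19 rotations (rotation i = S[i:]+S[:i]):
  rot[0] = eabeacdbcdbccccbae$
  rot[1] = abeacdbcdbccccbae$e
  rot[2] = beacdbcdbccccbae$ea
  rot[3] = eacdbcdbccccbae$eab
  rot[4] = acdbcdbccccbae$eabe
  rot[5] = cdbcdbccccbae$eabea
  rot[6] = dbcdbccccbae$eabeac
  rot[7] = bcdbccccbae$eabeacd
  rot[8] = cdbccccbae$eabeacdb
  rot[9] = dbccccbae$eabeacdbc
  rot[10] = bccccbae$eabeacdbcd
  rot[11] = ccccbae$eabeacdbcdb
  rot[12] = cccbae$eabeacdbcdbc
  rot[13] = ccbae$eabeacdbcdbcc
  rot[14] = cbae$eabeacdbcdbccc
  rot[15] = bae$eabeacdbcdbcccc
  rot[16] = ae$eabeacdbcdbccccb
  rot[17] = e$eabeacdbcdbccccba
  rot[18] = $eabeacdbcdbccccbae
Sorted (with $ < everything):
  sorted[0] = $eabeacdbcdbccccbae  (last char: 'e')
  sorted[1] = abeacdbcdbccccbae$e  (last char: 'e')
  sorted[2] = acdbcdbccccbae$eabe  (last char: 'e')
  sorted[3] = ae$eabeacdbcdbccccb  (last char: 'b')
  sorted[4] = bae$eabeacdbcdbcccc  (last char: 'c')
  sorted[5] = bccccbae$eabeacdbcd  (last char: 'd')
  sorted[6] = bcdbccccbae$eabeacd  (last char: 'd')
  sorted[7] = beacdbcdbccccbae$ea  (last char: 'a')
  sorted[8] = cbae$eabeacdbcdbccc  (last char: 'c')
  sorted[9] = ccbae$eabeacdbcdbcc  (last char: 'c')
  sorted[10] = cccbae$eabeacdbcdbc  (last char: 'c')
  sorted[11] = ccccbae$eabeacdbcdb  (last char: 'b')
  sorted[12] = cdbccccbae$eabeacdb  (last char: 'b')
  sorted[13] = cdbcdbccccbae$eabea  (last char: 'a')
  sorted[14] = dbccccbae$eabeacdbc  (last char: 'c')
  sorted[15] = dbcdbccccbae$eabeac  (last char: 'c')
  sorted[16] = e$eabeacdbcdbccccba  (last char: 'a')
  sorted[17] = eabeacdbcdbccccbae$  (last char: '$')
  sorted[18] = eacdbcdbccccbae$eab  (last char: 'b')
Last column: eeebcddacccbbacca$b
Original string S is at sorted index 17

Answer: eeebcddacccbbacca$b
17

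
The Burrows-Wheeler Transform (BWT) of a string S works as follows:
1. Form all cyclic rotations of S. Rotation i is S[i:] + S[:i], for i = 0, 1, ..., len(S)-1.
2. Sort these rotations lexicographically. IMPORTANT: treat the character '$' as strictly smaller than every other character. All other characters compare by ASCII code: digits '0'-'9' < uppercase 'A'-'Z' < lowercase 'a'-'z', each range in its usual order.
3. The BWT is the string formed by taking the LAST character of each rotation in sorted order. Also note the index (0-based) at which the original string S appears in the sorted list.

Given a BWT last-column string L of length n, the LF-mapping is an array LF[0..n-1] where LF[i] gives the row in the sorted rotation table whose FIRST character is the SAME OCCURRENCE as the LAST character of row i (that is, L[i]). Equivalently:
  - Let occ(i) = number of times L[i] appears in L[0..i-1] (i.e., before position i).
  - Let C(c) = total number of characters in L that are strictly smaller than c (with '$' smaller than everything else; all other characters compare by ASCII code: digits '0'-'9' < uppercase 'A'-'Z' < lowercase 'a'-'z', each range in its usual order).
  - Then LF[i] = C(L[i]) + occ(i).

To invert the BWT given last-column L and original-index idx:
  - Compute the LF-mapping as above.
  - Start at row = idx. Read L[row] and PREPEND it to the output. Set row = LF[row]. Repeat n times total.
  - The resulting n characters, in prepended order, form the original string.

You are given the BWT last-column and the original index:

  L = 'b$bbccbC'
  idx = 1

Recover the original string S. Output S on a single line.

Answer: Ccbcbbb$

Derivation:
LF mapping: 2 0 3 4 6 7 5 1
Walk LF starting at row 1, prepending L[row]:
  step 1: row=1, L[1]='$', prepend. Next row=LF[1]=0
  step 2: row=0, L[0]='b', prepend. Next row=LF[0]=2
  step 3: row=2, L[2]='b', prepend. Next row=LF[2]=3
  step 4: row=3, L[3]='b', prepend. Next row=LF[3]=4
  step 5: row=4, L[4]='c', prepend. Next row=LF[4]=6
  step 6: row=6, L[6]='b', prepend. Next row=LF[6]=5
  step 7: row=5, L[5]='c', prepend. Next row=LF[5]=7
  step 8: row=7, L[7]='C', prepend. Next row=LF[7]=1
Reversed output: Ccbcbbb$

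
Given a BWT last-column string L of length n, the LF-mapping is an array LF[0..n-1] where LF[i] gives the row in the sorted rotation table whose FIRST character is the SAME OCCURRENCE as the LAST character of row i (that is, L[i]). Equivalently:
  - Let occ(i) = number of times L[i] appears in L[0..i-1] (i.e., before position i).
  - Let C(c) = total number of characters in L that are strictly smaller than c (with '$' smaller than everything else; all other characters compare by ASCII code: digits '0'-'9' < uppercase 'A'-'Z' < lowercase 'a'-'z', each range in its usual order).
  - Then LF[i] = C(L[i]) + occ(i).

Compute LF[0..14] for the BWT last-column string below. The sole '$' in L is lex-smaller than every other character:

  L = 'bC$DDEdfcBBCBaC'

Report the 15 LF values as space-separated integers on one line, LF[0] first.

Answer: 11 4 0 7 8 9 13 14 12 1 2 5 3 10 6

Derivation:
Char counts: '$':1, 'B':3, 'C':3, 'D':2, 'E':1, 'a':1, 'b':1, 'c':1, 'd':1, 'f':1
C (first-col start): C('$')=0, C('B')=1, C('C')=4, C('D')=7, C('E')=9, C('a')=10, C('b')=11, C('c')=12, C('d')=13, C('f')=14
L[0]='b': occ=0, LF[0]=C('b')+0=11+0=11
L[1]='C': occ=0, LF[1]=C('C')+0=4+0=4
L[2]='$': occ=0, LF[2]=C('$')+0=0+0=0
L[3]='D': occ=0, LF[3]=C('D')+0=7+0=7
L[4]='D': occ=1, LF[4]=C('D')+1=7+1=8
L[5]='E': occ=0, LF[5]=C('E')+0=9+0=9
L[6]='d': occ=0, LF[6]=C('d')+0=13+0=13
L[7]='f': occ=0, LF[7]=C('f')+0=14+0=14
L[8]='c': occ=0, LF[8]=C('c')+0=12+0=12
L[9]='B': occ=0, LF[9]=C('B')+0=1+0=1
L[10]='B': occ=1, LF[10]=C('B')+1=1+1=2
L[11]='C': occ=1, LF[11]=C('C')+1=4+1=5
L[12]='B': occ=2, LF[12]=C('B')+2=1+2=3
L[13]='a': occ=0, LF[13]=C('a')+0=10+0=10
L[14]='C': occ=2, LF[14]=C('C')+2=4+2=6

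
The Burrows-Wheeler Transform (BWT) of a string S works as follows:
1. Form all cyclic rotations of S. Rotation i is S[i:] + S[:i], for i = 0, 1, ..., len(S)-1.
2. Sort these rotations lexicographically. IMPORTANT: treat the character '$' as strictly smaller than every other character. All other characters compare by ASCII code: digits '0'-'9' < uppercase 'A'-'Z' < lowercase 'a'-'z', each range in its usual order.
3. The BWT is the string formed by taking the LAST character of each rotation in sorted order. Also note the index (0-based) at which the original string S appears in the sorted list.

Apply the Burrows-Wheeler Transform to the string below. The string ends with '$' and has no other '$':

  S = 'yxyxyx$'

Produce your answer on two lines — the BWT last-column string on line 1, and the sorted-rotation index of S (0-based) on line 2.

Answer: xyyyxx$
6

Derivation:
All 7 rotations (rotation i = S[i:]+S[:i]):
  rot[0] = yxyxyx$
  rot[1] = xyxyx$y
  rot[2] = yxyx$yx
  rot[3] = xyx$yxy
  rot[4] = yx$yxyx
  rot[5] = x$yxyxy
  rot[6] = $yxyxyx
Sorted (with $ < everything):
  sorted[0] = $yxyxyx  (last char: 'x')
  sorted[1] = x$yxyxy  (last char: 'y')
  sorted[2] = xyx$yxy  (last char: 'y')
  sorted[3] = xyxyx$y  (last char: 'y')
  sorted[4] = yx$yxyx  (last char: 'x')
  sorted[5] = yxyx$yx  (last char: 'x')
  sorted[6] = yxyxyx$  (last char: '$')
Last column: xyyyxx$
Original string S is at sorted index 6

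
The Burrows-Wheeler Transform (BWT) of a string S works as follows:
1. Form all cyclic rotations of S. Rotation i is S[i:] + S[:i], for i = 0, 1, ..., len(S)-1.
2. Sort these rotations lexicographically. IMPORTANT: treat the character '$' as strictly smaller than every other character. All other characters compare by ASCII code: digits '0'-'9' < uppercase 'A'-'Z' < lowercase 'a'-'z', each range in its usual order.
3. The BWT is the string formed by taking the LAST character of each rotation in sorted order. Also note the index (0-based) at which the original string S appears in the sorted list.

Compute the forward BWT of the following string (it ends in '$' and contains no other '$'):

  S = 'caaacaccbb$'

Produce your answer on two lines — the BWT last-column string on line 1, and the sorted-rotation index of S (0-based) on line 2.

Answer: bcaacbc$aca
7

Derivation:
All 11 rotations (rotation i = S[i:]+S[:i]):
  rot[0] = caaacaccbb$
  rot[1] = aaacaccbb$c
  rot[2] = aacaccbb$ca
  rot[3] = acaccbb$caa
  rot[4] = caccbb$caaa
  rot[5] = accbb$caaac
  rot[6] = ccbb$caaaca
  rot[7] = cbb$caaacac
  rot[8] = bb$caaacacc
  rot[9] = b$caaacaccb
  rot[10] = $caaacaccbb
Sorted (with $ < everything):
  sorted[0] = $caaacaccbb  (last char: 'b')
  sorted[1] = aaacaccbb$c  (last char: 'c')
  sorted[2] = aacaccbb$ca  (last char: 'a')
  sorted[3] = acaccbb$caa  (last char: 'a')
  sorted[4] = accbb$caaac  (last char: 'c')
  sorted[5] = b$caaacaccb  (last char: 'b')
  sorted[6] = bb$caaacacc  (last char: 'c')
  sorted[7] = caaacaccbb$  (last char: '$')
  sorted[8] = caccbb$caaa  (last char: 'a')
  sorted[9] = cbb$caaacac  (last char: 'c')
  sorted[10] = ccbb$caaaca  (last char: 'a')
Last column: bcaacbc$aca
Original string S is at sorted index 7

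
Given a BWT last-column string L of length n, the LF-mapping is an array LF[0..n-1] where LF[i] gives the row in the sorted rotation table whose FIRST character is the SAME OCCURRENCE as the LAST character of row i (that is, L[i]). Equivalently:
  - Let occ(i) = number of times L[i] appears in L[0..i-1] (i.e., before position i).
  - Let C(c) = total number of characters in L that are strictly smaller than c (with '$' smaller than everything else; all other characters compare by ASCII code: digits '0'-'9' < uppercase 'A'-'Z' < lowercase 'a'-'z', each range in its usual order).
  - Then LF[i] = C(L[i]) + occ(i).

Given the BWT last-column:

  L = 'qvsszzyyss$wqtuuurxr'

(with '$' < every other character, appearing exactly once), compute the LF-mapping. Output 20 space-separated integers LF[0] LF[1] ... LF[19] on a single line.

Answer: 1 13 5 6 18 19 16 17 7 8 0 14 2 9 10 11 12 3 15 4

Derivation:
Char counts: '$':1, 'q':2, 'r':2, 's':4, 't':1, 'u':3, 'v':1, 'w':1, 'x':1, 'y':2, 'z':2
C (first-col start): C('$')=0, C('q')=1, C('r')=3, C('s')=5, C('t')=9, C('u')=10, C('v')=13, C('w')=14, C('x')=15, C('y')=16, C('z')=18
L[0]='q': occ=0, LF[0]=C('q')+0=1+0=1
L[1]='v': occ=0, LF[1]=C('v')+0=13+0=13
L[2]='s': occ=0, LF[2]=C('s')+0=5+0=5
L[3]='s': occ=1, LF[3]=C('s')+1=5+1=6
L[4]='z': occ=0, LF[4]=C('z')+0=18+0=18
L[5]='z': occ=1, LF[5]=C('z')+1=18+1=19
L[6]='y': occ=0, LF[6]=C('y')+0=16+0=16
L[7]='y': occ=1, LF[7]=C('y')+1=16+1=17
L[8]='s': occ=2, LF[8]=C('s')+2=5+2=7
L[9]='s': occ=3, LF[9]=C('s')+3=5+3=8
L[10]='$': occ=0, LF[10]=C('$')+0=0+0=0
L[11]='w': occ=0, LF[11]=C('w')+0=14+0=14
L[12]='q': occ=1, LF[12]=C('q')+1=1+1=2
L[13]='t': occ=0, LF[13]=C('t')+0=9+0=9
L[14]='u': occ=0, LF[14]=C('u')+0=10+0=10
L[15]='u': occ=1, LF[15]=C('u')+1=10+1=11
L[16]='u': occ=2, LF[16]=C('u')+2=10+2=12
L[17]='r': occ=0, LF[17]=C('r')+0=3+0=3
L[18]='x': occ=0, LF[18]=C('x')+0=15+0=15
L[19]='r': occ=1, LF[19]=C('r')+1=3+1=4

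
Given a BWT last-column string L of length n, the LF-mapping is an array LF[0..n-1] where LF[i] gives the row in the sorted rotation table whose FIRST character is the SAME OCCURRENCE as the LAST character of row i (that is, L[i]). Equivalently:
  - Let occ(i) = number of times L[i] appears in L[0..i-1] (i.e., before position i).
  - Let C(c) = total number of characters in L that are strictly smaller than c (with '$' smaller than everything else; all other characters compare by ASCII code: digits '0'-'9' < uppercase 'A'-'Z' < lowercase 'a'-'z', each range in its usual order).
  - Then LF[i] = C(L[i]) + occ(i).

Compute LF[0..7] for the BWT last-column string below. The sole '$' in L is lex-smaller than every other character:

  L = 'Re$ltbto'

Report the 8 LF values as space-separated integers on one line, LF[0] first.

Answer: 1 3 0 4 6 2 7 5

Derivation:
Char counts: '$':1, 'R':1, 'b':1, 'e':1, 'l':1, 'o':1, 't':2
C (first-col start): C('$')=0, C('R')=1, C('b')=2, C('e')=3, C('l')=4, C('o')=5, C('t')=6
L[0]='R': occ=0, LF[0]=C('R')+0=1+0=1
L[1]='e': occ=0, LF[1]=C('e')+0=3+0=3
L[2]='$': occ=0, LF[2]=C('$')+0=0+0=0
L[3]='l': occ=0, LF[3]=C('l')+0=4+0=4
L[4]='t': occ=0, LF[4]=C('t')+0=6+0=6
L[5]='b': occ=0, LF[5]=C('b')+0=2+0=2
L[6]='t': occ=1, LF[6]=C('t')+1=6+1=7
L[7]='o': occ=0, LF[7]=C('o')+0=5+0=5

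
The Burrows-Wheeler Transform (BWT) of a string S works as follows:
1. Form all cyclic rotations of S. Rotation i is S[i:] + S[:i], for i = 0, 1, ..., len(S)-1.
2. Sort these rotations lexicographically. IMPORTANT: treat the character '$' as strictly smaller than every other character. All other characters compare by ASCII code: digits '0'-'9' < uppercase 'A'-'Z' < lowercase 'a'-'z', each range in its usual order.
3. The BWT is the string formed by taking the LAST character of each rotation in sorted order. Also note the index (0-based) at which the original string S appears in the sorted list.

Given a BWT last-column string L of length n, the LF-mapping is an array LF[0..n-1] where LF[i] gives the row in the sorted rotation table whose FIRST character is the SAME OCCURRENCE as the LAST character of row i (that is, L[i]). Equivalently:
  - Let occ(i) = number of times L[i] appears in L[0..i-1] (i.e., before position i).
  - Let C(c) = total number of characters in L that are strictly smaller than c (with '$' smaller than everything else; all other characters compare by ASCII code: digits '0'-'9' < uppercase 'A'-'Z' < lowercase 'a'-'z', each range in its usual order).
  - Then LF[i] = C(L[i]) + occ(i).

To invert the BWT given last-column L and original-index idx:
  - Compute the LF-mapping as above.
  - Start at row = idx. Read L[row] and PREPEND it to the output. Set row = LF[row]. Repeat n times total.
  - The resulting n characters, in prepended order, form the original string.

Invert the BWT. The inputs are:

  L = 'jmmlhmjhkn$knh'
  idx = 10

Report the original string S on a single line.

Answer: mhkmjklhnnmhj$

Derivation:
LF mapping: 4 9 10 8 1 11 5 2 6 12 0 7 13 3
Walk LF starting at row 10, prepending L[row]:
  step 1: row=10, L[10]='$', prepend. Next row=LF[10]=0
  step 2: row=0, L[0]='j', prepend. Next row=LF[0]=4
  step 3: row=4, L[4]='h', prepend. Next row=LF[4]=1
  step 4: row=1, L[1]='m', prepend. Next row=LF[1]=9
  step 5: row=9, L[9]='n', prepend. Next row=LF[9]=12
  step 6: row=12, L[12]='n', prepend. Next row=LF[12]=13
  step 7: row=13, L[13]='h', prepend. Next row=LF[13]=3
  step 8: row=3, L[3]='l', prepend. Next row=LF[3]=8
  step 9: row=8, L[8]='k', prepend. Next row=LF[8]=6
  step 10: row=6, L[6]='j', prepend. Next row=LF[6]=5
  step 11: row=5, L[5]='m', prepend. Next row=LF[5]=11
  step 12: row=11, L[11]='k', prepend. Next row=LF[11]=7
  step 13: row=7, L[7]='h', prepend. Next row=LF[7]=2
  step 14: row=2, L[2]='m', prepend. Next row=LF[2]=10
Reversed output: mhkmjklhnnmhj$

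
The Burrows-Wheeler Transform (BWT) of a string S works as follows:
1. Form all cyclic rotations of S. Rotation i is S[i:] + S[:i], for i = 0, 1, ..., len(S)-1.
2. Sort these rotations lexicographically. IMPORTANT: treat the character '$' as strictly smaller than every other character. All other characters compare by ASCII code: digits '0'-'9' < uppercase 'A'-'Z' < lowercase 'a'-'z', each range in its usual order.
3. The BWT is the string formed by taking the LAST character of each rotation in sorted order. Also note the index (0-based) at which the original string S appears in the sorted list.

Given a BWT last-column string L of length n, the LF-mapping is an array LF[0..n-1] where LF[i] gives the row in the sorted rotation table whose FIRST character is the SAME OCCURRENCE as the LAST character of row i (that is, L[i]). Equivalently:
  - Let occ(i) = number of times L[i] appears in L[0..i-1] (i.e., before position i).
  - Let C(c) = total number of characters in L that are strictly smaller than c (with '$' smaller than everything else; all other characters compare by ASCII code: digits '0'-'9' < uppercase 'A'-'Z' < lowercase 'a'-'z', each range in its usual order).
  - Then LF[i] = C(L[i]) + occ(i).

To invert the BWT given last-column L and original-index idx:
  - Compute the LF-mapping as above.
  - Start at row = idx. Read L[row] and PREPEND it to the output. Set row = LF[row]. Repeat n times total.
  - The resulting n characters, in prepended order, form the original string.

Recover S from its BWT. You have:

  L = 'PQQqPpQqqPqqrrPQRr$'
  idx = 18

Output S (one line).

Answer: rrqQqqPRrqQQPPqpQP$

Derivation:
LF mapping: 1 5 6 11 2 10 7 12 13 3 14 15 16 17 4 8 9 18 0
Walk LF starting at row 18, prepending L[row]:
  step 1: row=18, L[18]='$', prepend. Next row=LF[18]=0
  step 2: row=0, L[0]='P', prepend. Next row=LF[0]=1
  step 3: row=1, L[1]='Q', prepend. Next row=LF[1]=5
  step 4: row=5, L[5]='p', prepend. Next row=LF[5]=10
  step 5: row=10, L[10]='q', prepend. Next row=LF[10]=14
  step 6: row=14, L[14]='P', prepend. Next row=LF[14]=4
  step 7: row=4, L[4]='P', prepend. Next row=LF[4]=2
  step 8: row=2, L[2]='Q', prepend. Next row=LF[2]=6
  step 9: row=6, L[6]='Q', prepend. Next row=LF[6]=7
  step 10: row=7, L[7]='q', prepend. Next row=LF[7]=12
  step 11: row=12, L[12]='r', prepend. Next row=LF[12]=16
  step 12: row=16, L[16]='R', prepend. Next row=LF[16]=9
  step 13: row=9, L[9]='P', prepend. Next row=LF[9]=3
  step 14: row=3, L[3]='q', prepend. Next row=LF[3]=11
  step 15: row=11, L[11]='q', prepend. Next row=LF[11]=15
  step 16: row=15, L[15]='Q', prepend. Next row=LF[15]=8
  step 17: row=8, L[8]='q', prepend. Next row=LF[8]=13
  step 18: row=13, L[13]='r', prepend. Next row=LF[13]=17
  step 19: row=17, L[17]='r', prepend. Next row=LF[17]=18
Reversed output: rrqQqqPRrqQQPPqpQP$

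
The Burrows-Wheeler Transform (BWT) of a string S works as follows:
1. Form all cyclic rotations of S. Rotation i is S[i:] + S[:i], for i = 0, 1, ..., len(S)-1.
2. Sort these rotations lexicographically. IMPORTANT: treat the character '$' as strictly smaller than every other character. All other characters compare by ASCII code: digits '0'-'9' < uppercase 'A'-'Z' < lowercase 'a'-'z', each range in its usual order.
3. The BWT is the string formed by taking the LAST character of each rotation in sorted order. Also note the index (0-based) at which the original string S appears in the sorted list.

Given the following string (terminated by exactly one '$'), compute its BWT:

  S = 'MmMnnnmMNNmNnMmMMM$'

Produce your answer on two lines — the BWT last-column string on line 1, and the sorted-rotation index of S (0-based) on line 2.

Answer: MMMmmn$mMNmMnMNNnnM
6

Derivation:
All 19 rotations (rotation i = S[i:]+S[:i]):
  rot[0] = MmMnnnmMNNmNnMmMMM$
  rot[1] = mMnnnmMNNmNnMmMMM$M
  rot[2] = MnnnmMNNmNnMmMMM$Mm
  rot[3] = nnnmMNNmNnMmMMM$MmM
  rot[4] = nnmMNNmNnMmMMM$MmMn
  rot[5] = nmMNNmNnMmMMM$MmMnn
  rot[6] = mMNNmNnMmMMM$MmMnnn
  rot[7] = MNNmNnMmMMM$MmMnnnm
  rot[8] = NNmNnMmMMM$MmMnnnmM
  rot[9] = NmNnMmMMM$MmMnnnmMN
  rot[10] = mNnMmMMM$MmMnnnmMNN
  rot[11] = NnMmMMM$MmMnnnmMNNm
  rot[12] = nMmMMM$MmMnnnmMNNmN
  rot[13] = MmMMM$MmMnnnmMNNmNn
  rot[14] = mMMM$MmMnnnmMNNmNnM
  rot[15] = MMM$MmMnnnmMNNmNnMm
  rot[16] = MM$MmMnnnmMNNmNnMmM
  rot[17] = M$MmMnnnmMNNmNnMmMM
  rot[18] = $MmMnnnmMNNmNnMmMMM
Sorted (with $ < everything):
  sorted[0] = $MmMnnnmMNNmNnMmMMM  (last char: 'M')
  sorted[1] = M$MmMnnnmMNNmNnMmMM  (last char: 'M')
  sorted[2] = MM$MmMnnnmMNNmNnMmM  (last char: 'M')
  sorted[3] = MMM$MmMnnnmMNNmNnMm  (last char: 'm')
  sorted[4] = MNNmNnMmMMM$MmMnnnm  (last char: 'm')
  sorted[5] = MmMMM$MmMnnnmMNNmNn  (last char: 'n')
  sorted[6] = MmMnnnmMNNmNnMmMMM$  (last char: '$')
  sorted[7] = MnnnmMNNmNnMmMMM$Mm  (last char: 'm')
  sorted[8] = NNmNnMmMMM$MmMnnnmM  (last char: 'M')
  sorted[9] = NmNnMmMMM$MmMnnnmMN  (last char: 'N')
  sorted[10] = NnMmMMM$MmMnnnmMNNm  (last char: 'm')
  sorted[11] = mMMM$MmMnnnmMNNmNnM  (last char: 'M')
  sorted[12] = mMNNmNnMmMMM$MmMnnn  (last char: 'n')
  sorted[13] = mMnnnmMNNmNnMmMMM$M  (last char: 'M')
  sorted[14] = mNnMmMMM$MmMnnnmMNN  (last char: 'N')
  sorted[15] = nMmMMM$MmMnnnmMNNmN  (last char: 'N')
  sorted[16] = nmMNNmNnMmMMM$MmMnn  (last char: 'n')
  sorted[17] = nnmMNNmNnMmMMM$MmMn  (last char: 'n')
  sorted[18] = nnnmMNNmNnMmMMM$MmM  (last char: 'M')
Last column: MMMmmn$mMNmMnMNNnnM
Original string S is at sorted index 6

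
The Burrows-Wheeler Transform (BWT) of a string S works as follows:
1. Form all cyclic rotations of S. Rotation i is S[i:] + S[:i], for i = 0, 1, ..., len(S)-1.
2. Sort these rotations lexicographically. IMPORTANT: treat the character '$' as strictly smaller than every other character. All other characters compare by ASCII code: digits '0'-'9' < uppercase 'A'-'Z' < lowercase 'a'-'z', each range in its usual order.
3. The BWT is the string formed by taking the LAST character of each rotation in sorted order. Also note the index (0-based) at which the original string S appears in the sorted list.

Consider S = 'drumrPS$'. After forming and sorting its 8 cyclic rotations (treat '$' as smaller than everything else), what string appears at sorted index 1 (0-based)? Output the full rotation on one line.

All 8 rotations (rotation i = S[i:]+S[:i]):
  rot[0] = drumrPS$
  rot[1] = rumrPS$d
  rot[2] = umrPS$dr
  rot[3] = mrPS$dru
  rot[4] = rPS$drum
  rot[5] = PS$drumr
  rot[6] = S$drumrP
  rot[7] = $drumrPS
Sorted (with $ < everything):
  sorted[0] = $drumrPS
  sorted[1] = PS$drumr
  sorted[2] = S$drumrP
  sorted[3] = drumrPS$
  sorted[4] = mrPS$dru
  sorted[5] = rPS$drum
  sorted[6] = rumrPS$d
  sorted[7] = umrPS$dr
sorted[1] = PS$drumr

Answer: PS$drumr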